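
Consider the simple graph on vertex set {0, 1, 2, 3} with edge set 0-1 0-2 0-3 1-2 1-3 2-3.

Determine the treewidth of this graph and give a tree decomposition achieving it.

Treewidth 3.
One optimal decomposition is:
Bags: B1 = {0, 1, 2, 3}
Tree: (single bag)

With just one bag of size 4, the width is 4 − 1 = 3, so tw(G) ≤ 3. On the other hand G contains the 4-clique {0, 1, 2, 3}. A clique must lie in a single bag of any decomposition, so no decomposition can have width below 3. Hence tw(G) = 3 exactly.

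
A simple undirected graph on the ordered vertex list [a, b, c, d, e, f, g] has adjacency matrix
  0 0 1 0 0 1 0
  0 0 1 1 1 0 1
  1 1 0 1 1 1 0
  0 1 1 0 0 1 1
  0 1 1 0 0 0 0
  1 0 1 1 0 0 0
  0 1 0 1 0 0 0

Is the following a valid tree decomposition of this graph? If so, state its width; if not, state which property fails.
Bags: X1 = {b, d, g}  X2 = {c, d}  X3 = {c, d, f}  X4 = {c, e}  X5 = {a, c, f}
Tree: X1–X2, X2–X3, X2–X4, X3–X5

A tree decomposition must satisfy three properties: every vertex lies in some bag; for every edge, both endpoints lie together in some bag; and for every vertex, the bags containing it form a connected subtree. Here edge (b,c) lies in no bag, so the decomposition is invalid.

No — edge (b,c) lies in no bag.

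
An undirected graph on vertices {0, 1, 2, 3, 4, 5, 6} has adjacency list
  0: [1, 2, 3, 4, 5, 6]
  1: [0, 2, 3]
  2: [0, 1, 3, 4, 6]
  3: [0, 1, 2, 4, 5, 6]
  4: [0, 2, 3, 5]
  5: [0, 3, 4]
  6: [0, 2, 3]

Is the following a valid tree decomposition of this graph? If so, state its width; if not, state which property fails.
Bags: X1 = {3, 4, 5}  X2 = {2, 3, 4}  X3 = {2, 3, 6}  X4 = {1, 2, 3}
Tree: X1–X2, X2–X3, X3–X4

No — vertex 0 appears in no bag.

A tree decomposition must satisfy three properties: every vertex lies in some bag; for every edge, both endpoints lie together in some bag; and for every vertex, the bags containing it form a connected subtree. Here vertex 0 appears in no bag, so the decomposition is invalid.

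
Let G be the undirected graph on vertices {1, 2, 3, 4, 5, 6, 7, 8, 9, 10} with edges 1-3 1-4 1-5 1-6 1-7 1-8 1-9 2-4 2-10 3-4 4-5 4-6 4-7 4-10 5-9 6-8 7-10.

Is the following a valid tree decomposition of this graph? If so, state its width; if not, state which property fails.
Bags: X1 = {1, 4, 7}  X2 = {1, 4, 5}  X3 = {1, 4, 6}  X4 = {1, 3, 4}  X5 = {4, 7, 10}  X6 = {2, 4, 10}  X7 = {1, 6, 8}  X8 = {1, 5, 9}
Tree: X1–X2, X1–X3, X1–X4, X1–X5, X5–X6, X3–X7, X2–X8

Vertex coverage: the bags together contain {1, 2, 3, 4, 5, 6, 7, 8, 9, 10}, the full vertex set. Edge coverage: each edge of G has both endpoints in at least one bag. Running intersection: for every vertex, the bags containing it form a connected subtree. All three properties hold, so this is a valid tree decomposition of width max|bag| − 1 = 2, and hence tw(G) ≤ 2.

Yes; width 2.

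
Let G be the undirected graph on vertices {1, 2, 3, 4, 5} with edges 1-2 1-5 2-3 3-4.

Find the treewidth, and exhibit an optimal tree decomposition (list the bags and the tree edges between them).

Treewidth 1.
One optimal decomposition is:
Bags: B1 = {3, 4}  B2 = {2, 3}  B3 = {1, 2}  B4 = {1, 5}
Tree: B1–B2, B2–B3, B3–B4

Each bag holds 2 vertices, so the decomposition has width 1, which upper-bounds the treewidth. Any graph with an edge has treewidth ≥ 1, and G has the edge 4–3. Hence tw(G) = 1 exactly.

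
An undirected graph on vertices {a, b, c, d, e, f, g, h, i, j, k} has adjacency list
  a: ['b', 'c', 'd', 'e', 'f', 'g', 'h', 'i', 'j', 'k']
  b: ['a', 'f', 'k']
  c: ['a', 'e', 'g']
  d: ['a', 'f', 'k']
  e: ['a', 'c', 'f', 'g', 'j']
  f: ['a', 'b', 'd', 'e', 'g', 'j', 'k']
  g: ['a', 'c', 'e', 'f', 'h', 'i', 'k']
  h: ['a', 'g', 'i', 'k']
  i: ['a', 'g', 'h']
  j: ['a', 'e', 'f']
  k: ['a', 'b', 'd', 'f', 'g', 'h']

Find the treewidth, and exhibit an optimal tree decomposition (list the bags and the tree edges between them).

Treewidth 3.
One such decomposition:
Bags: B1 = {a, g, h, i}  B2 = {a, g, h, k}  B3 = {a, f, g, k}  B4 = {a, e, f, g}  B5 = {a, b, f, k}  B6 = {a, c, e, g}  B7 = {a, d, f, k}  B8 = {a, e, f, j}
Tree: B1–B2, B2–B3, B3–B4, B3–B5, B4–B6, B5–B7, B4–B8

Each bag holds 4 vertices, so the decomposition has width 3, which upper-bounds the treewidth. On the other hand G contains the 4-clique {a, g, h, k}. A clique must lie in a single bag of any decomposition, so no decomposition can have width below 3. Combining the bounds, tw(G) = 3.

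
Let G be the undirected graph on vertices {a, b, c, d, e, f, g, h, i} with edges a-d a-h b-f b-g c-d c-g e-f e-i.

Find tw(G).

A width-1 tree decomposition is:
Bags: B1 = {e, i}  B2 = {e, f}  B3 = {b, f}  B4 = {b, g}  B5 = {c, g}  B6 = {c, d}  B7 = {a, d}  B8 = {a, h}
Tree: B1–B2, B2–B3, B3–B4, B4–B5, B5–B6, B6–B7, B7–B8
Every bag has size at most 2, so the width is 2 − 1 = 1 and tw(G) ≤ 1. G has an edge, so its treewidth is at least 1. The upper and lower bounds meet at 1, so that is the treewidth.

1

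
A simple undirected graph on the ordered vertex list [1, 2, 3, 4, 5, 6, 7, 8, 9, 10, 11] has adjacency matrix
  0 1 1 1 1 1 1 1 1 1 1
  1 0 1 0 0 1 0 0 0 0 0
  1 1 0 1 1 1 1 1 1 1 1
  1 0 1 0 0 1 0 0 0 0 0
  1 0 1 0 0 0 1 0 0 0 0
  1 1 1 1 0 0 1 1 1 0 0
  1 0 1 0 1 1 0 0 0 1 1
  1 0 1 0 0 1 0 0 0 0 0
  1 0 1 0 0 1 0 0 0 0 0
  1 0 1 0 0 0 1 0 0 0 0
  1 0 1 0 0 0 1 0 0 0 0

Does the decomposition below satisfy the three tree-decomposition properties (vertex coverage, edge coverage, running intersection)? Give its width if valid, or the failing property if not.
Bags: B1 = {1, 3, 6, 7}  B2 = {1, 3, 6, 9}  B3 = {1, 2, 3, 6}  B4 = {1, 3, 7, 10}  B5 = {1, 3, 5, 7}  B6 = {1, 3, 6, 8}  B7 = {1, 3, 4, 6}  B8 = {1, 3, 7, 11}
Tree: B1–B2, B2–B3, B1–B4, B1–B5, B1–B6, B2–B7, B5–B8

Vertex coverage: the bags together contain {1, 2, 3, 4, 5, 6, 7, 8, 9, 10, 11}, the full vertex set. Edge coverage: each edge of G has both endpoints in at least one bag. Running intersection: for every vertex, the bags containing it form a connected subtree. All three properties hold, so this is a valid tree decomposition of width max|bag| − 1 = 3, and hence tw(G) ≤ 3.

Yes; width 3.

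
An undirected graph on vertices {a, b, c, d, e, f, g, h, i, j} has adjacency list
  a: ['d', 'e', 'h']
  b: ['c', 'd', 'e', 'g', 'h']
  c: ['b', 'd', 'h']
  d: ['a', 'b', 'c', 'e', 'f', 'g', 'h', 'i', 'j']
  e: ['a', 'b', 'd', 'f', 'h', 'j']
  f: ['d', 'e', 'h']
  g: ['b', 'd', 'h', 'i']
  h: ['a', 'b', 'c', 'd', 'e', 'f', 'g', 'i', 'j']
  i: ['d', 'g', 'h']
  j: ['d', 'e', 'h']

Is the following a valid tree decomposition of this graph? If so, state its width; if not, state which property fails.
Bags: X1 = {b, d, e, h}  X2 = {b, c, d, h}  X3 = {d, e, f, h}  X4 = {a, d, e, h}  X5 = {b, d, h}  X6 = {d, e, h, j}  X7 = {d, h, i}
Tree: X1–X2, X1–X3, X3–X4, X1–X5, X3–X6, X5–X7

A tree decomposition must satisfy three properties: every vertex lies in some bag; for every edge, both endpoints lie together in some bag; and for every vertex, the bags containing it form a connected subtree. Here vertex g appears in no bag, so the decomposition is invalid.

No — vertex g appears in no bag.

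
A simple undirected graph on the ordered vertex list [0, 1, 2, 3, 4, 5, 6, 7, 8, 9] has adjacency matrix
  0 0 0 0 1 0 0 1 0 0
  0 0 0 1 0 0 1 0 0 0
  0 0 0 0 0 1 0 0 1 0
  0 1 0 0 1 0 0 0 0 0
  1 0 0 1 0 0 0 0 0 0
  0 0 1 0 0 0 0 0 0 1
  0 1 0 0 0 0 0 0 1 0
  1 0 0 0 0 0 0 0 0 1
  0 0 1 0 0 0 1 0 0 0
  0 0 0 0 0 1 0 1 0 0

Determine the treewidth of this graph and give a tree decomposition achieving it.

The largest bag has 3 vertices, giving width 2; this decomposition certifies tw(G) ≤ 2. Since 4–0–7–9–5–2–8–6–1–3–4 is a cycle in G, G is not acyclic. Forests are exactly the graphs of treewidth ≤ 1, so tw(G) ≥ 2. Hence tw(G) = 2 exactly.

Treewidth 2.
One optimal decomposition is:
Bags: B1 = {0, 4, 7}  B2 = {4, 7, 9}  B3 = {4, 5, 9}  B4 = {2, 4, 5}  B5 = {2, 4, 8}  B6 = {4, 6, 8}  B7 = {1, 4, 6}  B8 = {1, 3, 4}
Tree: B1–B2, B2–B3, B3–B4, B4–B5, B5–B6, B6–B7, B7–B8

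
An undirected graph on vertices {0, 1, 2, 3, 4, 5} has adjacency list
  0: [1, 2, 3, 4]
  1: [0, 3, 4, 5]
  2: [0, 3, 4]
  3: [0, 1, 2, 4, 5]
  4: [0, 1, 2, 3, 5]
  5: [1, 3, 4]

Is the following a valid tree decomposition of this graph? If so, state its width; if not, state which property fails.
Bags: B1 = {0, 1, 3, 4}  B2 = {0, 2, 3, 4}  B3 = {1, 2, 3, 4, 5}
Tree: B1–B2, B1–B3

No — bags containing vertex 2 are not connected in the tree.

A tree decomposition must satisfy three properties: every vertex lies in some bag; for every edge, both endpoints lie together in some bag; and for every vertex, the bags containing it form a connected subtree. Here bags containing vertex 2 are not connected in the tree, so the decomposition is invalid.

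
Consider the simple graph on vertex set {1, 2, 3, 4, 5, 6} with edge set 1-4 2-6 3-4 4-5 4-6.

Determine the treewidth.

A width-1 tree decomposition is:
Bags: B1 = {4, 6}  B2 = {2, 6}  B3 = {4, 5}  B4 = {1, 4}  B5 = {3, 4}
Tree: B1–B2, B1–B3, B1–B4, B3–B5
Every bag has size at most 2, so the width is 2 − 1 = 1 and tw(G) ≤ 1. Any graph with an edge has treewidth ≥ 1, and G has the edge 6–4. Hence tw(G) = 1 exactly.

1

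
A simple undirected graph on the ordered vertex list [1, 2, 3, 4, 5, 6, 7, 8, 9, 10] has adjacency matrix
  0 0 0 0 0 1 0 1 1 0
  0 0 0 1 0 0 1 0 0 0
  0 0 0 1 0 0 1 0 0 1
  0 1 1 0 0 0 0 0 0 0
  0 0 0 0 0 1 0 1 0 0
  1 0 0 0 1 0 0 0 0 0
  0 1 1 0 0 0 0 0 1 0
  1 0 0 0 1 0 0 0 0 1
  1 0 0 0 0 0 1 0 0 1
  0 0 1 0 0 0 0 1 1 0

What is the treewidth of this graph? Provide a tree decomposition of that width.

The largest bag has 3 vertices, giving width 2; this decomposition certifies tw(G) ≤ 2. Since 6–5–8–1–6 is a cycle in G, G is not acyclic. Forests are exactly the graphs of treewidth ≤ 1, so tw(G) ≥ 2. Hence tw(G) = 2 exactly.

Treewidth 2.
One optimal decomposition is:
Bags: B1 = {1, 5, 6}  B2 = {1, 5, 8}  B3 = {1, 8, 9}  B4 = {8, 9, 10}  B5 = {7, 9, 10}  B6 = {3, 7, 10}  B7 = {2, 3, 7}  B8 = {2, 3, 4}
Tree: B1–B2, B2–B3, B3–B4, B4–B5, B5–B6, B6–B7, B7–B8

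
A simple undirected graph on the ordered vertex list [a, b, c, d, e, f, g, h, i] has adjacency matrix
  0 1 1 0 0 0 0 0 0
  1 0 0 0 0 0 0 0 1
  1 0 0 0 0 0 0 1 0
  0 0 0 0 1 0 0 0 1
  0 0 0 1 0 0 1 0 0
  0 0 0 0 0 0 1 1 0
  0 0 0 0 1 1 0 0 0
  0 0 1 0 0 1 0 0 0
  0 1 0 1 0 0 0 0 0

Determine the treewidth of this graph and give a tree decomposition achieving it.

The largest bag has 3 vertices, giving width 2; this decomposition certifies tw(G) ≤ 2. Since i–b–a–c–h–f–g–e–d–i is a cycle in G, G is not acyclic. Forests are exactly the graphs of treewidth ≤ 1, so tw(G) ≥ 2. Therefore the treewidth is 2.

Treewidth 2.
Bags: B1 = {a, b, i}  B2 = {a, c, i}  B3 = {c, h, i}  B4 = {f, h, i}  B5 = {f, g, i}  B6 = {e, g, i}  B7 = {d, e, i}
Tree: B1–B2, B2–B3, B3–B4, B4–B5, B5–B6, B6–B7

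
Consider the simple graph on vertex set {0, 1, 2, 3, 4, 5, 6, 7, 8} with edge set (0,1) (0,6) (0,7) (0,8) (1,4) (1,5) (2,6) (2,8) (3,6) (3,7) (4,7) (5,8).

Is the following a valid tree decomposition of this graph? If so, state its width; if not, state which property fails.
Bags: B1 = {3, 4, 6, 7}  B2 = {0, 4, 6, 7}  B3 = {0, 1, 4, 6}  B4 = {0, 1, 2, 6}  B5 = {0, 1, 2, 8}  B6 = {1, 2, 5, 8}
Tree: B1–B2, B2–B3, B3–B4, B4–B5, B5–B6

Checking the three conditions: (i) the bags cover all of {0, 1, 2, 3, 4, 5, 6, 7, 8}; (ii) for each edge, some bag contains both endpoints; (iii) the bags containing any fixed vertex form a subtree. All hold, so the decomposition is valid with width 4 − 1 = 3.

Yes; width 3.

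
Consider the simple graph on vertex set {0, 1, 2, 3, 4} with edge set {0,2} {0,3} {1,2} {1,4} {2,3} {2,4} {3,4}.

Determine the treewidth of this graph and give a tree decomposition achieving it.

Each bag holds 3 vertices, so the decomposition has width 2, which upper-bounds the treewidth. For the lower bound, the 3 vertices {1, 2, 4} are pairwise adjacent, and any tree decomposition puts a clique entirely inside one bag — forcing width ≥ 2. Combining the bounds, tw(G) = 2.

Treewidth 2.
Bags: B1 = {2, 3, 4}  B2 = {1, 2, 4}  B3 = {0, 2, 3}
Tree: B1–B2, B1–B3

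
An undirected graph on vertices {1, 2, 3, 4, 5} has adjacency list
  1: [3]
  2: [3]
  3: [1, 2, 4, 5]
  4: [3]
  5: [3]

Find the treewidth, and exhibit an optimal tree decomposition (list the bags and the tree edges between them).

Treewidth 1.
Bags: B1 = {2, 3}  B2 = {1, 3}  B3 = {3, 5}  B4 = {3, 4}
Tree: B1–B2, B2–B3, B3–B4

Every bag has size at most 2, so the width is 2 − 1 = 1 and tw(G) ≤ 1. Since G has at least one edge (e.g. 3–2), it is not an edgeless graph, so tw(G) ≥ 1. Hence tw(G) = 1 exactly.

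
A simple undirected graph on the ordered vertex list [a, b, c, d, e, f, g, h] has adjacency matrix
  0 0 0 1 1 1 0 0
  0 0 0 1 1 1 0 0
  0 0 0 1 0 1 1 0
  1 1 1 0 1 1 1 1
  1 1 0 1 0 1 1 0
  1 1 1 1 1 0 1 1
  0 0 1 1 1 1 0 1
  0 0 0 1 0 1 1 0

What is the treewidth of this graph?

3

A width-3 tree decomposition is:
Bags: B1 = {a, d, e, f}  B2 = {d, e, f, g}  B3 = {b, d, e, f}  B4 = {c, d, f, g}  B5 = {d, f, g, h}
Tree: B1–B2, B2–B3, B2–B4, B2–B5
The largest bag has 4 vertices, giving width 3; this decomposition certifies tw(G) ≤ 3. Conversely, {d, e, f, g} is a clique of size 4, and the vertices of any clique must share a bag in every tree decomposition; so some bag has ≥ 4 vertices and tw(G) ≥ 3. Hence tw(G) = 3 exactly.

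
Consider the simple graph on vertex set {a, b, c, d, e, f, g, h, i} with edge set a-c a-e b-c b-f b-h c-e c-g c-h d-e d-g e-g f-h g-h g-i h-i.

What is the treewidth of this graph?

2

A width-2 tree decomposition is:
Bags: B1 = {g, h, i}  B2 = {c, g, h}  B3 = {c, e, g}  B4 = {b, c, h}  B5 = {b, f, h}  B6 = {a, c, e}  B7 = {d, e, g}
Tree: B1–B2, B2–B3, B2–B4, B4–B5, B3–B6, B3–B7
Every bag has size at most 3, so the width is 3 − 1 = 2 and tw(G) ≤ 2. Conversely, {d, e, g} is a clique of size 3, and the vertices of any clique must share a bag in every tree decomposition; so some bag has ≥ 3 vertices and tw(G) ≥ 2. Combining the bounds, tw(G) = 2.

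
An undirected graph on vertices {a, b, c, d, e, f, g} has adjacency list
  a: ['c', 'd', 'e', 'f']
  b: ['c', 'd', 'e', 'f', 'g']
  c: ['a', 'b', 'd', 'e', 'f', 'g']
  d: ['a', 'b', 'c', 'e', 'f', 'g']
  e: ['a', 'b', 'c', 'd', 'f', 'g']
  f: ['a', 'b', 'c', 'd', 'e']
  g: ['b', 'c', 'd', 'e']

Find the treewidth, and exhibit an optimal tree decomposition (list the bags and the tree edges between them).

Every bag has size at most 5, so the width is 5 − 1 = 4 and tw(G) ≤ 4. Conversely, {b, c, d, e, g} is a clique of size 5, and the vertices of any clique must share a bag in every tree decomposition; so some bag has ≥ 5 vertices and tw(G) ≥ 4. Hence tw(G) = 4 exactly.

Treewidth 4.
One such decomposition:
Bags: B1 = {a, c, d, e, f}  B2 = {b, c, d, e, f}  B3 = {b, c, d, e, g}
Tree: B1–B2, B2–B3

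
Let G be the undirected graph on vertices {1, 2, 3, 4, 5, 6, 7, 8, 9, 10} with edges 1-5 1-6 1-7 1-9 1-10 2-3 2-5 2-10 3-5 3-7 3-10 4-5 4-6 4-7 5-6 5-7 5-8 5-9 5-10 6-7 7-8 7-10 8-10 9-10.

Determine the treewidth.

A width-3 tree decomposition is:
Bags: B1 = {1, 5, 7, 10}  B2 = {1, 5, 9, 10}  B3 = {3, 5, 7, 10}  B4 = {2, 3, 5, 10}  B5 = {1, 5, 6, 7}  B6 = {4, 5, 6, 7}  B7 = {5, 7, 8, 10}
Tree: B1–B2, B1–B3, B3–B4, B1–B5, B5–B6, B3–B7
Each bag holds 4 vertices, so the decomposition has width 3, which upper-bounds the treewidth. Conversely, {1, 5, 9, 10} is a clique of size 4, and the vertices of any clique must share a bag in every tree decomposition; so some bag has ≥ 4 vertices and tw(G) ≥ 3. Hence tw(G) = 3 exactly.

3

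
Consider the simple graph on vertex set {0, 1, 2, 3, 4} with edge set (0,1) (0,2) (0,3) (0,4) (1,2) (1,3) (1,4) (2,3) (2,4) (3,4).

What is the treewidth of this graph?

A width-4 tree decomposition is:
Bags: B1 = {0, 1, 2, 3, 4}
Tree: (single bag)
With just one bag of size 5, the width is 5 − 1 = 4, so tw(G) ≤ 4. Conversely, {0, 1, 2, 3, 4} is a clique of size 5, and the vertices of any clique must share a bag in every tree decomposition; so some bag has ≥ 5 vertices and tw(G) ≥ 4. Therefore the treewidth is 4.

4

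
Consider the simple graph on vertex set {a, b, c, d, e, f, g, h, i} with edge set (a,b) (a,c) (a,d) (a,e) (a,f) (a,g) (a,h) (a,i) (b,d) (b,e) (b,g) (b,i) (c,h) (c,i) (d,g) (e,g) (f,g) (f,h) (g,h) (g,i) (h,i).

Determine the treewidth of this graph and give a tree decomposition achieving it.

Treewidth 3.
Bags: B1 = {a, g, h, i}  B2 = {a, b, g, i}  B3 = {a, b, d, g}  B4 = {a, b, e, g}  B5 = {a, c, h, i}  B6 = {a, f, g, h}
Tree: B1–B2, B2–B3, B3–B4, B1–B5, B1–B6

Each bag holds 4 vertices, so the decomposition has width 3, which upper-bounds the treewidth. For the lower bound, the 4 vertices {a, f, g, h} are pairwise adjacent, and any tree decomposition puts a clique entirely inside one bag — forcing width ≥ 3. Combining the bounds, tw(G) = 3.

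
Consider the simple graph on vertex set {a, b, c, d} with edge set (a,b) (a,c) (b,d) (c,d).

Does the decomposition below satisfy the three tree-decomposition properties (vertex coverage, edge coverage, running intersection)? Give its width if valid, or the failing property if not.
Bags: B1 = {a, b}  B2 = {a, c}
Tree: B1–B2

A tree decomposition must satisfy three properties: every vertex lies in some bag; for every edge, both endpoints lie together in some bag; and for every vertex, the bags containing it form a connected subtree. Here vertex d appears in no bag, so the decomposition is invalid.

No — vertex d appears in no bag.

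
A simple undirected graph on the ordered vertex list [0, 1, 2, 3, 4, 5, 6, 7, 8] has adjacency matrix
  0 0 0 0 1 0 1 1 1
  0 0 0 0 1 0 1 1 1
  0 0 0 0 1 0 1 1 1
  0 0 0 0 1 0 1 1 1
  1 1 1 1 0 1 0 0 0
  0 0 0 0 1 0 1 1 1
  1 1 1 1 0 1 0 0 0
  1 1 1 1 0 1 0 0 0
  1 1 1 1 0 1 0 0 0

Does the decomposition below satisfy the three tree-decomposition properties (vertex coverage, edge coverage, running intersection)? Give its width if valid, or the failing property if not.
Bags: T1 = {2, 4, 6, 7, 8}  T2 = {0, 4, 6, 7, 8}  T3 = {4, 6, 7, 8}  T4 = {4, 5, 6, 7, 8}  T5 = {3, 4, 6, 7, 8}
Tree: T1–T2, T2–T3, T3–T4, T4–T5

No — vertex 1 appears in no bag.

A tree decomposition must satisfy three properties: every vertex lies in some bag; for every edge, both endpoints lie together in some bag; and for every vertex, the bags containing it form a connected subtree. Here vertex 1 appears in no bag, so the decomposition is invalid.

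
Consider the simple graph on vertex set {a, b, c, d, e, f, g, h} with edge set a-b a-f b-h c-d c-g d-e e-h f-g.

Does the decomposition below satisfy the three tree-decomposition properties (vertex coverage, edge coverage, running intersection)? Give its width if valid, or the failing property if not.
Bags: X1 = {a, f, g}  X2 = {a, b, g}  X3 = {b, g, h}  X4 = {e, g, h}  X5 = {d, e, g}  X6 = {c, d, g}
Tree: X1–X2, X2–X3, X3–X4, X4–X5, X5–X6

Every vertex of G appears in some bag (union = {a, b, c, d, e, f, g, h}); every edge is covered by a bag; and for each vertex v the set of bags containing v is connected in the bag tree. The decomposition is therefore valid. The largest bag has 3 vertices, so the width is 2.

Yes; width 2.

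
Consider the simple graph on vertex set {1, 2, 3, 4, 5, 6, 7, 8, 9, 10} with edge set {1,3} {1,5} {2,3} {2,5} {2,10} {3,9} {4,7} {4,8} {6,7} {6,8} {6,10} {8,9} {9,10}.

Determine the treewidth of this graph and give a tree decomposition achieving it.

Each bag holds 3 vertices, so the decomposition has width 2, which upper-bounds the treewidth. The edges 7–4–8–6–7 form a cycle, so G is not a tree and its treewidth is at least 2. Combining the bounds, tw(G) = 2.

Treewidth 2.
One optimal decomposition is:
Bags: B1 = {4, 6, 7}  B2 = {4, 6, 8}  B3 = {6, 8, 10}  B4 = {8, 9, 10}  B5 = {2, 9, 10}  B6 = {2, 3, 9}  B7 = {2, 3, 5}  B8 = {1, 3, 5}
Tree: B1–B2, B2–B3, B3–B4, B4–B5, B5–B6, B6–B7, B7–B8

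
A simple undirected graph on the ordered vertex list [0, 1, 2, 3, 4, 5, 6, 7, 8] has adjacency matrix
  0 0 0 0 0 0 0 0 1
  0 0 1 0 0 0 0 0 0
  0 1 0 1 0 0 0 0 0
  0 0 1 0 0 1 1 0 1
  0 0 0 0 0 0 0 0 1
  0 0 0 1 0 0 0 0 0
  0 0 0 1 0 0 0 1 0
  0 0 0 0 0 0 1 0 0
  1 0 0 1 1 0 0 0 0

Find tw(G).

A width-1 tree decomposition is:
Bags: B1 = {2, 3}  B2 = {3, 6}  B3 = {6, 7}  B4 = {3, 8}  B5 = {0, 8}  B6 = {4, 8}  B7 = {3, 5}  B8 = {1, 2}
Tree: B1–B2, B2–B3, B2–B4, B4–B5, B5–B6, B2–B7, B1–B8
Every bag has size at most 2, so the width is 2 − 1 = 1 and tw(G) ≤ 1. G has an edge, so its treewidth is at least 1. Hence tw(G) = 1 exactly.

1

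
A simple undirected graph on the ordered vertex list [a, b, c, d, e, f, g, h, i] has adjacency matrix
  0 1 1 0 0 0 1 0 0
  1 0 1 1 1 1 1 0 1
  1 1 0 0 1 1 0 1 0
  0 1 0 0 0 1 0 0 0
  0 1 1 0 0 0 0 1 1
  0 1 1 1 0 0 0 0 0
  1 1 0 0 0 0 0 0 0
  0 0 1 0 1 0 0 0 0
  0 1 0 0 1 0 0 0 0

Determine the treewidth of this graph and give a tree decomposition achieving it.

Treewidth 2.
One optimal decomposition is:
Bags: B1 = {b, c, e}  B2 = {b, e, i}  B3 = {c, e, h}  B4 = {b, c, f}  B5 = {a, b, c}  B6 = {a, b, g}  B7 = {b, d, f}
Tree: B1–B2, B1–B3, B1–B4, B4–B5, B5–B6, B4–B7

The largest bag has 3 vertices, giving width 2; this decomposition certifies tw(G) ≤ 2. Conversely, {c, e, h} is a clique of size 3, and the vertices of any clique must share a bag in every tree decomposition; so some bag has ≥ 3 vertices and tw(G) ≥ 2. The upper and lower bounds meet at 2, so that is the treewidth.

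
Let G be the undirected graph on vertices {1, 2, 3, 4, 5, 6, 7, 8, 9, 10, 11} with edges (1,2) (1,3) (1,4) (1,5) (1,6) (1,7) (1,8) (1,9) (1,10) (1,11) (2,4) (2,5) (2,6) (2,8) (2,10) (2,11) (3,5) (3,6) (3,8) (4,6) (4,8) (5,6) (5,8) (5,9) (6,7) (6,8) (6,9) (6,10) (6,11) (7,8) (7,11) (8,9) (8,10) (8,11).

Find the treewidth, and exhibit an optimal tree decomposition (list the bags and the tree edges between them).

Treewidth 4.
One such decomposition:
Bags: B1 = {1, 5, 6, 8, 9}  B2 = {1, 3, 5, 6, 8}  B3 = {1, 2, 5, 6, 8}  B4 = {1, 2, 4, 6, 8}  B5 = {1, 2, 6, 8, 11}  B6 = {1, 2, 6, 8, 10}  B7 = {1, 6, 7, 8, 11}
Tree: B1–B2, B1–B3, B3–B4, B3–B5, B5–B6, B5–B7

Every bag has size at most 5, so the width is 5 − 1 = 4 and tw(G) ≤ 4. For the lower bound, the 5 vertices {1, 5, 6, 8, 9} are pairwise adjacent, and any tree decomposition puts a clique entirely inside one bag — forcing width ≥ 4. Hence tw(G) = 4 exactly.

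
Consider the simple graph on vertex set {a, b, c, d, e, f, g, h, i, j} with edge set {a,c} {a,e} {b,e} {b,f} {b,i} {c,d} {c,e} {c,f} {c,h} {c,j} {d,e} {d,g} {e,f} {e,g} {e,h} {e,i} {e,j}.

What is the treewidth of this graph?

A width-2 tree decomposition is:
Bags: B1 = {c, e, f}  B2 = {b, e, f}  B3 = {c, e, j}  B4 = {c, d, e}  B5 = {a, c, e}  B6 = {d, e, g}  B7 = {b, e, i}  B8 = {c, e, h}
Tree: B1–B2, B1–B3, B3–B4, B1–B5, B4–B6, B2–B7, B3–B8
Each bag holds 3 vertices, so the decomposition has width 2, which upper-bounds the treewidth. For the lower bound, the 3 vertices {d, e, g} are pairwise adjacent, and any tree decomposition puts a clique entirely inside one bag — forcing width ≥ 2. Therefore the treewidth is 2.

2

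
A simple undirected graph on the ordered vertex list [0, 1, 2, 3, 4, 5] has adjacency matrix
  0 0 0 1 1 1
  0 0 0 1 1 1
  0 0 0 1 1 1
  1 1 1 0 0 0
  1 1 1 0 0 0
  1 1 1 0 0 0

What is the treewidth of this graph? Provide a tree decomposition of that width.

Treewidth 3.
One optimal decomposition is:
Bags: B1 = {0, 3, 4, 5}  B2 = {1, 3, 4, 5}  B3 = {2, 3, 4, 5}
Tree: B1–B2, B2–B3

The largest bag has 4 vertices, giving width 3; this decomposition certifies tw(G) ≤ 3. For the lower bound: the 4 vertex sets {0,5}, {1,3}, {4}, {2} are disjoint, each induces a connected subgraph, and every pair is joined by at least one edge of G. Contracting each set to a single vertex therefore yields K_{4} as a minor, and since treewidth is minor-monotone, tw(G) ≥ tw(K_{4}) = 3. Therefore the treewidth is 3.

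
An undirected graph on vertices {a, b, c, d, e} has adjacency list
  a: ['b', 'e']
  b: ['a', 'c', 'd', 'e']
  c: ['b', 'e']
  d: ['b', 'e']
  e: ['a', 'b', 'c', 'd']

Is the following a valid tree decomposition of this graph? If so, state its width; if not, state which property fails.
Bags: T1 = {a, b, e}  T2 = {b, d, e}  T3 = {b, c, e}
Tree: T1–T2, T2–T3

Checking the three conditions: (i) the bags cover all of {a, b, c, d, e}; (ii) for each edge, some bag contains both endpoints; (iii) the bags containing any fixed vertex form a subtree. All hold, so the decomposition is valid with width 3 − 1 = 2.

Yes; width 2.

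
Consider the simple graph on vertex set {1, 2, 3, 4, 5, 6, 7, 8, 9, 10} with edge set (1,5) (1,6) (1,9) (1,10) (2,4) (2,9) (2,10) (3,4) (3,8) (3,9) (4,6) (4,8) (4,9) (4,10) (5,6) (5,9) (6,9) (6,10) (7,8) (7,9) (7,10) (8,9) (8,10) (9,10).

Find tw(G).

3

A width-3 tree decomposition is:
Bags: B1 = {3, 4, 8, 9}  B2 = {4, 8, 9, 10}  B3 = {2, 4, 9, 10}  B4 = {4, 6, 9, 10}  B5 = {7, 8, 9, 10}  B6 = {1, 6, 9, 10}  B7 = {1, 5, 6, 9}
Tree: B1–B2, B2–B3, B2–B4, B2–B5, B4–B6, B6–B7
The largest bag has 4 vertices, giving width 3; this decomposition certifies tw(G) ≤ 3. For the lower bound, the 4 vertices {1, 6, 9, 10} are pairwise adjacent, and any tree decomposition puts a clique entirely inside one bag — forcing width ≥ 3. Combining the bounds, tw(G) = 3.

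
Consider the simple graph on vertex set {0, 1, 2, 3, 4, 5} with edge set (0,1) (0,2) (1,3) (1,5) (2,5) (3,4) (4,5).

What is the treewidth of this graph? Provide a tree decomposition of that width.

The largest bag has 3 vertices, giving width 2; this decomposition certifies tw(G) ≤ 2. For the lower bound, G contains the cycle 2–0–1–5–2, so G is not a forest; only forests have treewidth ≤ 1, hence tw(G) ≥ 2. Therefore the treewidth is 2.

Treewidth 2.
One optimal decomposition is:
Bags: B1 = {0, 2, 5}  B2 = {0, 1, 5}  B3 = {1, 4, 5}  B4 = {1, 3, 4}
Tree: B1–B2, B2–B3, B3–B4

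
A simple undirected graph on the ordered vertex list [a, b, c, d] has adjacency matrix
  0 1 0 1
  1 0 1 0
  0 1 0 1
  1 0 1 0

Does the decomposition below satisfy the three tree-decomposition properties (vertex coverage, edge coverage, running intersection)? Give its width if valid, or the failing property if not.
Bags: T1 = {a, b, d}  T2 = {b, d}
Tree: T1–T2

No — vertex c appears in no bag.

A tree decomposition must satisfy three properties: every vertex lies in some bag; for every edge, both endpoints lie together in some bag; and for every vertex, the bags containing it form a connected subtree. Here vertex c appears in no bag, so the decomposition is invalid.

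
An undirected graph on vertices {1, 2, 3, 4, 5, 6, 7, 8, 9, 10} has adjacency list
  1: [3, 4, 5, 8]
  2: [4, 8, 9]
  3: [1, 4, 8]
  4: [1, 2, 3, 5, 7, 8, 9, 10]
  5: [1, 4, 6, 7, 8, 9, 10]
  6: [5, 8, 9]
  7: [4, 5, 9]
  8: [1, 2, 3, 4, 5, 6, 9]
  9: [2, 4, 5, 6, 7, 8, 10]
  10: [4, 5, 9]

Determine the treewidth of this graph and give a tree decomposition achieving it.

Treewidth 3.
Bags: B1 = {4, 5, 8, 9}  B2 = {1, 4, 5, 8}  B3 = {2, 4, 8, 9}  B4 = {4, 5, 9, 10}  B5 = {4, 5, 7, 9}  B6 = {1, 3, 4, 8}  B7 = {5, 6, 8, 9}
Tree: B1–B2, B1–B3, B1–B4, B4–B5, B2–B6, B1–B7

The largest bag has 4 vertices, giving width 3; this decomposition certifies tw(G) ≤ 3. Conversely, {2, 4, 8, 9} is a clique of size 4, and the vertices of any clique must share a bag in every tree decomposition; so some bag has ≥ 4 vertices and tw(G) ≥ 3. Hence tw(G) = 3 exactly.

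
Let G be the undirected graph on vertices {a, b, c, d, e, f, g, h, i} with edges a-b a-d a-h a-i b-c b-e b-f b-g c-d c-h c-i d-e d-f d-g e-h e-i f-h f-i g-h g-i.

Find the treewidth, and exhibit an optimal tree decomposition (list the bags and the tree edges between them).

The largest bag has 5 vertices, giving width 4; this decomposition certifies tw(G) ≤ 4. For the lower bound: the 5 vertex sets {g,h}, {b,f}, {a,i}, {d}, {c} are disjoint, each induces a connected subgraph, and every pair is joined by at least one edge of G. Contracting each set to a single vertex therefore yields K_{5} as a minor, and since treewidth is minor-monotone, tw(G) ≥ tw(K_{5}) = 4. Therefore the treewidth is 4.

Treewidth 4.
One optimal decomposition is:
Bags: B1 = {b, d, g, h, i}  B2 = {b, d, f, h, i}  B3 = {a, b, d, h, i}  B4 = {b, c, d, h, i}  B5 = {b, d, e, h, i}
Tree: B1–B2, B2–B3, B3–B4, B4–B5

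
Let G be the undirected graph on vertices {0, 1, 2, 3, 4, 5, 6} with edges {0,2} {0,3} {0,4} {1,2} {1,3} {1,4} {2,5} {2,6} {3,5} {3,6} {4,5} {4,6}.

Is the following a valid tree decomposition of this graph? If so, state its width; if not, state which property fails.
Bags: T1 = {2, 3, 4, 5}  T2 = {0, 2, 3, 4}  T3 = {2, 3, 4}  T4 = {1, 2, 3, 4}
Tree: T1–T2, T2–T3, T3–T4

No — vertex 6 appears in no bag.

A tree decomposition must satisfy three properties: every vertex lies in some bag; for every edge, both endpoints lie together in some bag; and for every vertex, the bags containing it form a connected subtree. Here vertex 6 appears in no bag, so the decomposition is invalid.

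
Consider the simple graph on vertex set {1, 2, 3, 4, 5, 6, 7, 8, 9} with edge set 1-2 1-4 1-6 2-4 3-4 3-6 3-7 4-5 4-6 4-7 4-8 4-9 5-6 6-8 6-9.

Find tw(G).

A width-2 tree decomposition is:
Bags: B1 = {4, 5, 6}  B2 = {4, 6, 8}  B3 = {1, 4, 6}  B4 = {3, 4, 6}  B5 = {4, 6, 9}  B6 = {3, 4, 7}  B7 = {1, 2, 4}
Tree: B1–B2, B1–B3, B2–B4, B2–B5, B4–B6, B3–B7
Every bag has size at most 3, so the width is 3 − 1 = 2 and tw(G) ≤ 2. For the lower bound, the 3 vertices {1, 2, 4} are pairwise adjacent, and any tree decomposition puts a clique entirely inside one bag — forcing width ≥ 2. Hence tw(G) = 2 exactly.

2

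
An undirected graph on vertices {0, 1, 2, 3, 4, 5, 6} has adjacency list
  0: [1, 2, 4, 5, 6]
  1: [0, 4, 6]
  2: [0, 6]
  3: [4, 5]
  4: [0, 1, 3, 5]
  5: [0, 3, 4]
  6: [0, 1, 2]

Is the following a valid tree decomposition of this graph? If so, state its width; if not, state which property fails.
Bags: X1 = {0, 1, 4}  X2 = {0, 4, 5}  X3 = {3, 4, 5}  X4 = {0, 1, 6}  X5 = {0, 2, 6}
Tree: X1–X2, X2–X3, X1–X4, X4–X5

Yes; width 2.

Checking the three conditions: (i) the bags cover all of {0, 1, 2, 3, 4, 5, 6}; (ii) for each edge, some bag contains both endpoints; (iii) the bags containing any fixed vertex form a subtree. All hold, so the decomposition is valid with width 3 − 1 = 2.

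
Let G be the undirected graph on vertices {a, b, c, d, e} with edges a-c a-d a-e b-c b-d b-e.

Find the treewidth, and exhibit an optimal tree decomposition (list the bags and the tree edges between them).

Treewidth 2.
One such decomposition:
Bags: B1 = {a, b, d}  B2 = {a, b, e}  B3 = {a, b, c}
Tree: B1–B2, B2–B3

Each bag holds 3 vertices, so the decomposition has width 2, which upper-bounds the treewidth. Since a–d–b–e–a is a cycle in G, G is not acyclic. Forests are exactly the graphs of treewidth ≤ 1, so tw(G) ≥ 2. Therefore the treewidth is 2.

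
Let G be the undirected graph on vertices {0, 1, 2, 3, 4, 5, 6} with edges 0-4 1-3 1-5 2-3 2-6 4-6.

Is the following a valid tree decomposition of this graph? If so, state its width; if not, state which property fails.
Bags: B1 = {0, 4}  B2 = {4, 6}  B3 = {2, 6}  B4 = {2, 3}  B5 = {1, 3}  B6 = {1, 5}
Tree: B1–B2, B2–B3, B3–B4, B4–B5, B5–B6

Checking the three conditions: (i) the bags cover all of {0, 1, 2, 3, 4, 5, 6}; (ii) for each edge, some bag contains both endpoints; (iii) the bags containing any fixed vertex form a subtree. All hold, so the decomposition is valid with width 2 − 1 = 1.

Yes; width 1.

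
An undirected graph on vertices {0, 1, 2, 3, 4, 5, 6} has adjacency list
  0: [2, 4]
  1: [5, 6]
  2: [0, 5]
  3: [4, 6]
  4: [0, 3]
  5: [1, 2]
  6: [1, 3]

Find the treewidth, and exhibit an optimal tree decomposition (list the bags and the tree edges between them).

Treewidth 2.
One such decomposition:
Bags: B1 = {3, 4, 6}  B2 = {0, 4, 6}  B3 = {0, 2, 6}  B4 = {2, 5, 6}  B5 = {1, 5, 6}
Tree: B1–B2, B2–B3, B3–B4, B4–B5

The largest bag has 3 vertices, giving width 2; this decomposition certifies tw(G) ≤ 2. For the lower bound, G contains the cycle 6–3–4–0–2–5–1–6, so G is not a forest; only forests have treewidth ≤ 1, hence tw(G) ≥ 2. The upper and lower bounds meet at 2, so that is the treewidth.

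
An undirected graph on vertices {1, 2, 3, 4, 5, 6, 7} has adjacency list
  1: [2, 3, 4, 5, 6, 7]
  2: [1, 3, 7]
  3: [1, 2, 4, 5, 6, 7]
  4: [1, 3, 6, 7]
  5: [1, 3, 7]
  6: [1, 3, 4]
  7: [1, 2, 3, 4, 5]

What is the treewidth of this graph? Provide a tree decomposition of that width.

The largest bag has 4 vertices, giving width 3; this decomposition certifies tw(G) ≤ 3. On the other hand G contains the 4-clique {1, 3, 4, 6}. A clique must lie in a single bag of any decomposition, so no decomposition can have width below 3. Hence tw(G) = 3 exactly.

Treewidth 3.
One optimal decomposition is:
Bags: B1 = {1, 3, 5, 7}  B2 = {1, 3, 4, 7}  B3 = {1, 2, 3, 7}  B4 = {1, 3, 4, 6}
Tree: B1–B2, B1–B3, B2–B4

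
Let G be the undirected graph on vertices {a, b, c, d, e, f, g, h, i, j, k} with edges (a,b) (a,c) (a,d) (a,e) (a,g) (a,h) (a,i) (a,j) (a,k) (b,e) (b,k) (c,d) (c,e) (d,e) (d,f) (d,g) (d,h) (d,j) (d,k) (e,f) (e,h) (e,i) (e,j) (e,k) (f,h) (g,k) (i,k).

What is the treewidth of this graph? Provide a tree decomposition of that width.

Treewidth 3.
One optimal decomposition is:
Bags: B1 = {a, d, e, j}  B2 = {a, d, e, h}  B3 = {d, e, f, h}  B4 = {a, d, e, k}  B5 = {a, d, g, k}  B6 = {a, c, d, e}  B7 = {a, e, i, k}  B8 = {a, b, e, k}
Tree: B1–B2, B2–B3, B1–B4, B4–B5, B1–B6, B4–B7, B7–B8

Every bag has size at most 4, so the width is 4 − 1 = 3 and tw(G) ≤ 3. For the lower bound, the 4 vertices {a, d, g, k} are pairwise adjacent, and any tree decomposition puts a clique entirely inside one bag — forcing width ≥ 3. The upper and lower bounds meet at 3, so that is the treewidth.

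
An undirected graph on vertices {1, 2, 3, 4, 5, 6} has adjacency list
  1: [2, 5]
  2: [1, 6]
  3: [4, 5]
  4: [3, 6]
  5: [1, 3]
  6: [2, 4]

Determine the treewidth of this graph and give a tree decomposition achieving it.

Treewidth 2.
One such decomposition:
Bags: B1 = {1, 3, 5}  B2 = {1, 2, 3}  B3 = {2, 3, 6}  B4 = {3, 4, 6}
Tree: B1–B2, B2–B3, B3–B4

The largest bag has 3 vertices, giving width 2; this decomposition certifies tw(G) ≤ 2. Since 3–5–1–2–6–4–3 is a cycle in G, G is not acyclic. Forests are exactly the graphs of treewidth ≤ 1, so tw(G) ≥ 2. Combining the bounds, tw(G) = 2.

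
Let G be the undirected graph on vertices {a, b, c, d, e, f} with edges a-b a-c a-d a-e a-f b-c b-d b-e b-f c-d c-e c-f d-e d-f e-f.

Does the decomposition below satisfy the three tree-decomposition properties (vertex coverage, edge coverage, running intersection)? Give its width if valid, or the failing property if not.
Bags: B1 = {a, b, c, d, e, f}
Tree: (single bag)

Every vertex of G appears in some bag (union = {a, b, c, d, e, f}); every edge is covered by a bag; and for each vertex v the set of bags containing v is connected in the bag tree. The decomposition is therefore valid. The largest bag has 6 vertices, so the width is 5.

Yes; width 5.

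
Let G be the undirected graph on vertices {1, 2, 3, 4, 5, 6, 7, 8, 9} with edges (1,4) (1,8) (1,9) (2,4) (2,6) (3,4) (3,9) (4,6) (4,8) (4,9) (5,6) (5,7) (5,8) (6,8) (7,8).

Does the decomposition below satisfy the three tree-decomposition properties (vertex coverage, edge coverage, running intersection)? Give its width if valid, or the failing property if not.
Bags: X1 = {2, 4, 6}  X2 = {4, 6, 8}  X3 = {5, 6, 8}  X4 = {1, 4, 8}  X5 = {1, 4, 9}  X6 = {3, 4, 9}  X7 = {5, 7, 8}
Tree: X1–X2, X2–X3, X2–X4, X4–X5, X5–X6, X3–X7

Checking the three conditions: (i) the bags cover all of {1, 2, 3, 4, 5, 6, 7, 8, 9}; (ii) for each edge, some bag contains both endpoints; (iii) the bags containing any fixed vertex form a subtree. All hold, so the decomposition is valid with width 3 − 1 = 2.

Yes; width 2.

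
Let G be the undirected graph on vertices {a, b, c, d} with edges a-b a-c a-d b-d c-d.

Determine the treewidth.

A width-2 tree decomposition is:
Bags: B1 = {a, c, d}  B2 = {a, b, d}
Tree: B1–B2
Every bag has size at most 3, so the width is 3 − 1 = 2 and tw(G) ≤ 2. For the lower bound, the 3 vertices {a, c, d} are pairwise adjacent, and any tree decomposition puts a clique entirely inside one bag — forcing width ≥ 2. Combining the bounds, tw(G) = 2.

2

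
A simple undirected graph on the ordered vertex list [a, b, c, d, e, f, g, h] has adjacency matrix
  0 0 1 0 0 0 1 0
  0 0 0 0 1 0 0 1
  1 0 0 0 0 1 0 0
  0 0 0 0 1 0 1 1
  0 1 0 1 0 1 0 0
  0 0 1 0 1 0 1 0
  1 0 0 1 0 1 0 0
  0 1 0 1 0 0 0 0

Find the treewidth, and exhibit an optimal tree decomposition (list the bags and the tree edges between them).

Each bag holds 3 vertices, so the decomposition has width 2, which upper-bounds the treewidth. Since b–h–d–e–b is a cycle in G, G is not acyclic. Forests are exactly the graphs of treewidth ≤ 1, so tw(G) ≥ 2. Combining the bounds, tw(G) = 2.

Treewidth 2.
One optimal decomposition is:
Bags: B1 = {b, e, h}  B2 = {d, e, h}  B3 = {d, e, f}  B4 = {d, f, g}  B5 = {c, f, g}  B6 = {a, c, g}
Tree: B1–B2, B2–B3, B3–B4, B4–B5, B5–B6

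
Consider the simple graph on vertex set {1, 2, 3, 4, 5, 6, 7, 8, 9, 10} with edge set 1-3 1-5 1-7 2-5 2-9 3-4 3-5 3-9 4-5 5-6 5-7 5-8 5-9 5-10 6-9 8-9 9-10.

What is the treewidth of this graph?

A width-2 tree decomposition is:
Bags: B1 = {3, 5, 9}  B2 = {5, 8, 9}  B3 = {3, 4, 5}  B4 = {5, 9, 10}  B5 = {1, 3, 5}  B6 = {5, 6, 9}  B7 = {2, 5, 9}  B8 = {1, 5, 7}
Tree: B1–B2, B1–B3, B1–B4, B1–B5, B4–B6, B1–B7, B5–B8
Every bag has size at most 3, so the width is 3 − 1 = 2 and tw(G) ≤ 2. On the other hand G contains the 3-clique {1, 3, 5}. A clique must lie in a single bag of any decomposition, so no decomposition can have width below 2. Hence tw(G) = 2 exactly.

2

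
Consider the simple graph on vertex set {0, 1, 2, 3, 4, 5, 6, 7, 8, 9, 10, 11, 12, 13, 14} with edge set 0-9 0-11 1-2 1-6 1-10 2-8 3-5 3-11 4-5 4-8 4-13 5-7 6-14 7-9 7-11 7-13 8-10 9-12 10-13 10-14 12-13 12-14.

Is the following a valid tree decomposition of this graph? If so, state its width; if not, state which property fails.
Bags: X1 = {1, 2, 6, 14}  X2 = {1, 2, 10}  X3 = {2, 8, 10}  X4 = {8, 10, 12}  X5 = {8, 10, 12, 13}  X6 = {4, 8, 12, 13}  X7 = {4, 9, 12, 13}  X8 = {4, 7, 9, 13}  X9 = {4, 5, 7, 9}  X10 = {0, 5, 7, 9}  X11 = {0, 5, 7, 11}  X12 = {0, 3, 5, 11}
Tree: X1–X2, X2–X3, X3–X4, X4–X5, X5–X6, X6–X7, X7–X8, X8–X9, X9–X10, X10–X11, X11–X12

A tree decomposition must satisfy three properties: every vertex lies in some bag; for every edge, both endpoints lie together in some bag; and for every vertex, the bags containing it form a connected subtree. Here edge (14,10) lies in no bag, so the decomposition is invalid.

No — edge (14,10) lies in no bag.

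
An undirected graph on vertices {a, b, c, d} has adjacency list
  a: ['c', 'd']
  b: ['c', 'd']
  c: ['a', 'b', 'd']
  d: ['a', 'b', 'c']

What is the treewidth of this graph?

A width-2 tree decomposition is:
Bags: B1 = {b, c, d}  B2 = {a, c, d}
Tree: B1–B2
The largest bag has 3 vertices, giving width 2; this decomposition certifies tw(G) ≤ 2. For the lower bound, the 3 vertices {a, c, d} are pairwise adjacent, and any tree decomposition puts a clique entirely inside one bag — forcing width ≥ 2. Combining the bounds, tw(G) = 2.

2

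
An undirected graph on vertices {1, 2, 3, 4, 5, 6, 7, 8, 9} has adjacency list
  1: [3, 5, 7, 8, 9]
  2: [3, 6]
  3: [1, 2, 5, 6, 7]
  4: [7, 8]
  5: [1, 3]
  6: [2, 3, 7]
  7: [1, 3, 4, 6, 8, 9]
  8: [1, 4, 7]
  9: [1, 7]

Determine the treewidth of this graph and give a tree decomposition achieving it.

Treewidth 2.
One optimal decomposition is:
Bags: B1 = {3, 6, 7}  B2 = {1, 3, 7}  B3 = {1, 7, 9}  B4 = {1, 7, 8}  B5 = {4, 7, 8}  B6 = {2, 3, 6}  B7 = {1, 3, 5}
Tree: B1–B2, B2–B3, B3–B4, B4–B5, B1–B6, B2–B7

Every bag has size at most 3, so the width is 3 − 1 = 2 and tw(G) ≤ 2. Conversely, {2, 3, 6} is a clique of size 3, and the vertices of any clique must share a bag in every tree decomposition; so some bag has ≥ 3 vertices and tw(G) ≥ 2. Therefore the treewidth is 2.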